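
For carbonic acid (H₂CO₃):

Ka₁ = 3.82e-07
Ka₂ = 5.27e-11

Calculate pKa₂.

pKa₂ = -log(Ka₂) = -log(5.27e-11) = 10.28.

pK_{a2} = 10.28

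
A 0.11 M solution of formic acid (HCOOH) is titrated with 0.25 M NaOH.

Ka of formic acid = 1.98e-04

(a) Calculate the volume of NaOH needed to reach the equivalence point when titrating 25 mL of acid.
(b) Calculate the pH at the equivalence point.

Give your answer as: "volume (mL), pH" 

moles acid = 0.11 × 25/1000 = 0.00275 mol; V_base = moles/0.25 × 1000 = 11.0 mL. At equivalence only the conjugate base is present: [A⁻] = 0.00275/0.036 = 7.6389e-02 M. Kb = Kw/Ka = 5.05e-11; [OH⁻] = √(Kb × [A⁻]) = 1.9642e-06; pOH = 5.71; pH = 14 - pOH = 8.29.

V = 11.0 mL, pH = 8.29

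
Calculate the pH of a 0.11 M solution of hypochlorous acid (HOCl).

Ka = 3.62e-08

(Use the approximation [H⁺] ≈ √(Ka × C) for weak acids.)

[H⁺] = √(Ka × C) = √(3.62e-08 × 0.11) = 6.3103e-05. pH = -log(6.3103e-05)

pH = 4.20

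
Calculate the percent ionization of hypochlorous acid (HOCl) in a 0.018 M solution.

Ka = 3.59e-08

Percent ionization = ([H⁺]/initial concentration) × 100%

Using Ka equilibrium: x² + Ka×x - Ka×C = 0. Solving: [H⁺] = 2.5403e-05. Percent = (2.5403e-05/0.018) × 100

Percent ionization = 0.141%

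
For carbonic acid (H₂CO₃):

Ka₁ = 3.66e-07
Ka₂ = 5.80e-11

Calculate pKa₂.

pKa₂ = -log(Ka₂) = -log(5.80e-11) = 10.24.

pK_{a2} = 10.24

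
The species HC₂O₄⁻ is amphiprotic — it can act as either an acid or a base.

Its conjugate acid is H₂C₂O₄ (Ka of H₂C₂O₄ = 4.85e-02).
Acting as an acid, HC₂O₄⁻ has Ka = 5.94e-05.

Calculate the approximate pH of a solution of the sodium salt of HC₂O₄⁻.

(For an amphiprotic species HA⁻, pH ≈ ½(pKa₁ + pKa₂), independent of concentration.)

pKa₁ = -log(4.85e-02) = 1.31; pKa₂ = -log(5.94e-05) = 4.23. For an amphiprotic species, pH ≈ ½(pKa₁ + pKa₂) = ½(1.31 + 4.23) = 2.77.

pH = 2.77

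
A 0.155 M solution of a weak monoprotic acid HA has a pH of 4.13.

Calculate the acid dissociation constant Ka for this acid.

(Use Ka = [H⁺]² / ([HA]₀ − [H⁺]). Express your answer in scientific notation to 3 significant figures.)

[H⁺] = 10^(−pH) = 10^(−4.13) = 7.413e-05 M. For HA ⇌ H⁺ + A⁻, Ka = [H⁺][A⁻]/[HA] = [H⁺]² / ([HA]₀ − [H⁺]) = (7.413e-05)² / (0.155 − 7.413e-05) = 3.55e-08.

K_a = 3.55e-08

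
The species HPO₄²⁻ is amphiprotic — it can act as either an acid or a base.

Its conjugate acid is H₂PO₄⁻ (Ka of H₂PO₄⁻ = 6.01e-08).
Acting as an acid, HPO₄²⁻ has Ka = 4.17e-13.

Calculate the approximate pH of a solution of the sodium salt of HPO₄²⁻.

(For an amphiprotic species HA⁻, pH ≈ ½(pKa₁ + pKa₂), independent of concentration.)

pKa₁ = -log(6.01e-08) = 7.22; pKa₂ = -log(4.17e-13) = 12.38. For an amphiprotic species, pH ≈ ½(pKa₁ + pKa₂) = ½(7.22 + 12.38) = 9.80.

pH = 9.80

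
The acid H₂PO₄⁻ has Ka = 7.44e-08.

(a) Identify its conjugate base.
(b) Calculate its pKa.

(a) The conjugate base is formed by removing one H⁺ from H₂PO₄⁻, giving HPO₄²⁻. (b) pKa = -log(Ka) = -log(7.44e-08) = 7.13.

Conjugate base: HPO₄²⁻; pK_a = 7.13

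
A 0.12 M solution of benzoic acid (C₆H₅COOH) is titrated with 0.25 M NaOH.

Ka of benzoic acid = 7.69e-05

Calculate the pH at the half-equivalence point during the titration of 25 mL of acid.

At half-equivalence [HA] = [A⁻], so Henderson-Hasselbalch gives pH = pKa = -log(7.69e-05) = 4.11.

pH = pKa = 4.11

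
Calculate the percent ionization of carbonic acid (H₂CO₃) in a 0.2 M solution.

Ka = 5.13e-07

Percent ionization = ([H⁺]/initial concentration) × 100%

Using Ka equilibrium: x² + Ka×x - Ka×C = 0. Solving: [H⁺] = 3.2006e-04. Percent = (3.2006e-04/0.2) × 100

Percent ionization = 0.16%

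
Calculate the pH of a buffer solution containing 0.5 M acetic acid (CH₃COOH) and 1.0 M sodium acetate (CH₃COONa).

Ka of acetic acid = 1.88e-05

pKa = -log(1.88e-05) = 4.73. pH = pKa + log([A⁻]/[HA]) = 4.73 + log(1.0/0.5)

pH = 5.03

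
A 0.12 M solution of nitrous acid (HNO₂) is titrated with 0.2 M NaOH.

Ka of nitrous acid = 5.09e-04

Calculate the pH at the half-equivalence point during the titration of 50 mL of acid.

At half-equivalence [HA] = [A⁻], so Henderson-Hasselbalch gives pH = pKa = -log(5.09e-04) = 3.29.

pH = pKa = 3.29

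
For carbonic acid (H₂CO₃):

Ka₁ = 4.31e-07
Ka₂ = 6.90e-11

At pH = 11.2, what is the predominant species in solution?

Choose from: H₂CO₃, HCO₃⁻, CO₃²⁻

pKa₁ = 6.37, pKa₂ = 10.16. For a polyprotic acid the predominant species crosses at each pKa: below pKa_n the protonated form dominates, above it the deprotonated form does. At pH = 11.2, the predominant species is CO₃²⁻.

CO₃²⁻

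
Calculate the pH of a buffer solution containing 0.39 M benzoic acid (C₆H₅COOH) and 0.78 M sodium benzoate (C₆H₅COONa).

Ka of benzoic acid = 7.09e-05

pKa = -log(7.09e-05) = 4.15. pH = pKa + log([A⁻]/[HA]) = 4.15 + log(0.78/0.39)

pH = 4.45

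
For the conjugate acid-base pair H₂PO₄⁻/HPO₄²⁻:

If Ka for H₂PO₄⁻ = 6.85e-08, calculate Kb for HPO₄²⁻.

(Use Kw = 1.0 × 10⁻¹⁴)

For a conjugate pair Ka × Kb = Kw, so Kb = Kw/Ka = 1.0 × 10⁻¹⁴ / 6.85e-08 = 1.46e-07.

K_b = 1.46e-07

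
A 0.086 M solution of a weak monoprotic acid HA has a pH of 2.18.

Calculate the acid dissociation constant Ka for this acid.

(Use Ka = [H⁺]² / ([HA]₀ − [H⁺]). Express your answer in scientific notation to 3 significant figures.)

[H⁺] = 10^(−pH) = 10^(−2.18) = 6.607e-03 M. For HA ⇌ H⁺ + A⁻, Ka = [H⁺][A⁻]/[HA] = [H⁺]² / ([HA]₀ − [H⁺]) = (6.607e-03)² / (0.086 − 6.607e-03) = 5.50e-04.

K_a = 5.50e-04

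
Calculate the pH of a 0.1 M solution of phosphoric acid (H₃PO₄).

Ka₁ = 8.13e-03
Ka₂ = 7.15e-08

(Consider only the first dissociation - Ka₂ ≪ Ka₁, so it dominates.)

First dissociation dominates. From Ka₁ = [H⁺][HA⁻]/[H₂A], x² + Ka₁·x − Ka₁·C = 0 with C = 0.1 M and Ka₁ = 8.13e-03. Solving: [H⁺] = (−Ka₁ + √(Ka₁² + 4·Ka₁·C)) / 2 = 2.4736e-02 M. pH = -log(2.4736e-02) = 1.61.

pH = 1.61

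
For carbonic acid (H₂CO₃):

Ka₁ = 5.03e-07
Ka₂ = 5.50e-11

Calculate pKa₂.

pKa₂ = -log(Ka₂) = -log(5.50e-11) = 10.26.

pK_{a2} = 10.26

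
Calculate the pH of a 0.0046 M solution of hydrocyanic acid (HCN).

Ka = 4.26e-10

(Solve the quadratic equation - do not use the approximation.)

x² + Ka×x - Ka×C = 0. Using quadratic formula: [H⁺] = 1.3996e-06

pH = 5.85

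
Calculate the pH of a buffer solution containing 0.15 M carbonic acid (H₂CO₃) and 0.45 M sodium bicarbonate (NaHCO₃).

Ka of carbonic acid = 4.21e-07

pKa = -log(4.21e-07) = 6.38. pH = pKa + log([A⁻]/[HA]) = 6.38 + log(0.45/0.15)

pH = 6.85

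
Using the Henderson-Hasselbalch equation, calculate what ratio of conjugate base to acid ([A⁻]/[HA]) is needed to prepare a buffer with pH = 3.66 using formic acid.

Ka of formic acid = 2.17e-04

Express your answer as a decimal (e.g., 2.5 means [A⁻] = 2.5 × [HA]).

pKa = -log(2.17e-04) = 3.6635. pH = pKa + log([A⁻]/[HA]), so log([A⁻]/[HA]) = pH − pKa = 3.66 − 3.6635 = -0.0035. [A⁻]/[HA] = 10^(-0.0035) = 0.992

[A⁻]/[HA] = 0.992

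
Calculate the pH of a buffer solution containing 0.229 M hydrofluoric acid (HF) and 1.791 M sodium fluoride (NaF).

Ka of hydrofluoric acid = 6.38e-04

pKa = -log(6.38e-04) = 3.20. pH = pKa + log([A⁻]/[HA]) = 3.20 + log(1.791/0.229)

pH = 4.09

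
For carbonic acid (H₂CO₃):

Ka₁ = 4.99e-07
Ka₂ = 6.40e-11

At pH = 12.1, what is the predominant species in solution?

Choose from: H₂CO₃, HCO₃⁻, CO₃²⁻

pKa₁ = 6.30, pKa₂ = 10.19. For a polyprotic acid the predominant species crosses at each pKa: below pKa_n the protonated form dominates, above it the deprotonated form does. At pH = 12.1, the predominant species is CO₃²⁻.

CO₃²⁻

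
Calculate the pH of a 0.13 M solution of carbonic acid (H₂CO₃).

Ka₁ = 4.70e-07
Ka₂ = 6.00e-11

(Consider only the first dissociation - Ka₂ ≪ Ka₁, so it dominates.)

First dissociation dominates. From Ka₁ = [H⁺][HA⁻]/[H₂A], x² + Ka₁·x − Ka₁·C = 0 with C = 0.13 M and Ka₁ = 4.70e-07. Solving: [H⁺] = (−Ka₁ + √(Ka₁² + 4·Ka₁·C)) / 2 = 2.4695e-04 M. pH = -log(2.4695e-04) = 3.61.

pH = 3.61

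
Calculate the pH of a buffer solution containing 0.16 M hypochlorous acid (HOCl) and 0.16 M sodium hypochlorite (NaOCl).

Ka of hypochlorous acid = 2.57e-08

pKa = -log(2.57e-08) = 7.59. pH = pKa + log([A⁻]/[HA]) = 7.59 + log(0.16/0.16)

pH = 7.59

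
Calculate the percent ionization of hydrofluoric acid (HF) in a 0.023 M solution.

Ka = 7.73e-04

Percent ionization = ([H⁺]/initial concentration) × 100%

Using Ka equilibrium: x² + Ka×x - Ka×C = 0. Solving: [H⁺] = 3.8477e-03. Percent = (3.8477e-03/0.023) × 100

Percent ionization = 16.7%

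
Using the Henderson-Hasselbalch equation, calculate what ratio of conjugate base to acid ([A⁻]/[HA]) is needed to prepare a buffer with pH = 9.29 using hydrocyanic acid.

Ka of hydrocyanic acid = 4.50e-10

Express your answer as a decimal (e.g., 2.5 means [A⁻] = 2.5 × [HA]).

pKa = -log(4.50e-10) = 9.3468. pH = pKa + log([A⁻]/[HA]), so log([A⁻]/[HA]) = pH − pKa = 9.29 − 9.3468 = -0.0568. [A⁻]/[HA] = 10^(-0.0568) = 0.877

[A⁻]/[HA] = 0.877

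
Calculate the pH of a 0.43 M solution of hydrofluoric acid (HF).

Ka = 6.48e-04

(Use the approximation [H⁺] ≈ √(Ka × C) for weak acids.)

[H⁺] = √(Ka × C) = √(6.48e-04 × 0.43) = 1.6693e-02. pH = -log(1.6693e-02)

pH = 1.78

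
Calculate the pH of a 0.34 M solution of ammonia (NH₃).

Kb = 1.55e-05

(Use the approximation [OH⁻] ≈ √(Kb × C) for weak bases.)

[OH⁻] = √(Kb × C) = √(1.55e-05 × 0.34) = 2.2956e-03. pOH = 2.64, pH = 14 - pOH

pH = 11.36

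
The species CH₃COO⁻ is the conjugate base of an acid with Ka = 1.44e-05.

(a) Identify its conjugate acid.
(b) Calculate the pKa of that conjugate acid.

(a) The conjugate acid is formed by adding one H⁺ to CH₃COO⁻, giving CH₃COOH. (b) pKa = -log(Ka) = -log(1.44e-05) = 4.84.

Conjugate acid: CH₃COOH; pK_a = 4.84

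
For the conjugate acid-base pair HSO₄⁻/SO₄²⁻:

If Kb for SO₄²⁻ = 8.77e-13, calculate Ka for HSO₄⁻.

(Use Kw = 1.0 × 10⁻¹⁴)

For a conjugate pair Ka × Kb = Kw, so Ka = Kw/Kb = 1.0 × 10⁻¹⁴ / 8.77e-13 = 1.14e-02.

K_a = 1.14e-02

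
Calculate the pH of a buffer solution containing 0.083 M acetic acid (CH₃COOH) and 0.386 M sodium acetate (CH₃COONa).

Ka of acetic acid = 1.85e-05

pKa = -log(1.85e-05) = 4.73. pH = pKa + log([A⁻]/[HA]) = 4.73 + log(0.386/0.083)

pH = 5.40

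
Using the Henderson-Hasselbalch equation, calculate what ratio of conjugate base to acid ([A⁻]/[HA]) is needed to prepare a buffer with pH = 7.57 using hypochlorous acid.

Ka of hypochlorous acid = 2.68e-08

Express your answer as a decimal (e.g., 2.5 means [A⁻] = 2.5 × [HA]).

pKa = -log(2.68e-08) = 7.5719. pH = pKa + log([A⁻]/[HA]), so log([A⁻]/[HA]) = pH − pKa = 7.57 − 7.5719 = -0.0019. [A⁻]/[HA] = 10^(-0.0019) = 0.996

[A⁻]/[HA] = 0.996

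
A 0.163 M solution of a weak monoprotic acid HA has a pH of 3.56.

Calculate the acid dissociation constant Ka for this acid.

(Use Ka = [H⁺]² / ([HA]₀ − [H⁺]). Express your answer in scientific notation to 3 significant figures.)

[H⁺] = 10^(−pH) = 10^(−3.56) = 2.754e-04 M. For HA ⇌ H⁺ + A⁻, Ka = [H⁺][A⁻]/[HA] = [H⁺]² / ([HA]₀ − [H⁺]) = (2.754e-04)² / (0.163 − 2.754e-04) = 4.66e-07.

K_a = 4.66e-07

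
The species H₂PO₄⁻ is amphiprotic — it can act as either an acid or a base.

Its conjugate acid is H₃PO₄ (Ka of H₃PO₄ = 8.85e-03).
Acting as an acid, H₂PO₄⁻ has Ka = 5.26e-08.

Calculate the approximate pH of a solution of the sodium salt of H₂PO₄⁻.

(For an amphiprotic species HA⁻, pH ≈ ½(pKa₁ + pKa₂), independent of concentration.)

pKa₁ = -log(8.85e-03) = 2.05; pKa₂ = -log(5.26e-08) = 7.28. For an amphiprotic species, pH ≈ ½(pKa₁ + pKa₂) = ½(2.05 + 7.28) = 4.67.

pH = 4.67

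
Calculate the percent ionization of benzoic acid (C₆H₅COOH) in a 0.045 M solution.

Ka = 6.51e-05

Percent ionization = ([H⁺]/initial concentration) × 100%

Using Ka equilibrium: x² + Ka×x - Ka×C = 0. Solving: [H⁺] = 1.6793e-03. Percent = (1.6793e-03/0.045) × 100

Percent ionization = 3.73%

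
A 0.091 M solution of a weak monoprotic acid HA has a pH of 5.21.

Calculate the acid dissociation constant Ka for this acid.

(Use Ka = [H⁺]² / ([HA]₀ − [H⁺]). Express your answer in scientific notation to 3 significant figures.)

[H⁺] = 10^(−pH) = 10^(−5.21) = 6.166e-06 M. For HA ⇌ H⁺ + A⁻, Ka = [H⁺][A⁻]/[HA] = [H⁺]² / ([HA]₀ − [H⁺]) = (6.166e-06)² / (0.091 − 6.166e-06) = 4.18e-10.

K_a = 4.18e-10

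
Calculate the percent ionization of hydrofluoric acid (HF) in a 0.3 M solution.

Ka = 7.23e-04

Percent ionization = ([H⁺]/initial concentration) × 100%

Using Ka equilibrium: x² + Ka×x - Ka×C = 0. Solving: [H⁺] = 1.4370e-02. Percent = (1.4370e-02/0.3) × 100

Percent ionization = 4.79%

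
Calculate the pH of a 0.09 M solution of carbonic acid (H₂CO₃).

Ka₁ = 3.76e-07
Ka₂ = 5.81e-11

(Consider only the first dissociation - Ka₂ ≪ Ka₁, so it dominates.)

First dissociation dominates. From Ka₁ = [H⁺][HA⁻]/[H₂A], x² + Ka₁·x − Ka₁·C = 0 with C = 0.09 M and Ka₁ = 3.76e-07. Solving: [H⁺] = (−Ka₁ + √(Ka₁² + 4·Ka₁·C)) / 2 = 1.8377e-04 M. pH = -log(1.8377e-04) = 3.74.

pH = 3.74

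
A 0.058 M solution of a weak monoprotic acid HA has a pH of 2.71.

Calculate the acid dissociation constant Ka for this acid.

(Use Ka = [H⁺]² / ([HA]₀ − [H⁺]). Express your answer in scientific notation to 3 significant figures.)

[H⁺] = 10^(−pH) = 10^(−2.71) = 1.950e-03 M. For HA ⇌ H⁺ + A⁻, Ka = [H⁺][A⁻]/[HA] = [H⁺]² / ([HA]₀ − [H⁺]) = (1.950e-03)² / (0.058 − 1.950e-03) = 6.78e-05.

K_a = 6.78e-05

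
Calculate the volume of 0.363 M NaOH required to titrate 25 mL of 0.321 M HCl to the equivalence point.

At equivalence: moles acid = moles base. moles HCl = 0.321 × 25/1000 = 0.008025 mol. V_base = moles / 0.363 × 1000 = 22.1 mL.

V_{base} = 22.1 mL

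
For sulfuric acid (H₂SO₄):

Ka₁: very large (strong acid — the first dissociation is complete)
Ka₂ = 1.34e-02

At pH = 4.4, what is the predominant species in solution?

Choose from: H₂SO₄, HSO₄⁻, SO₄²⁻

The first dissociation is complete, so H₂SO₄ itself is never the predominant species in water; pKa₂ = -log(1.34e-02) = 1.87. For a polyprotic acid the predominant species crosses at each pKa: below pKa_n the protonated form dominates, above it the deprotonated form does. At pH = 4.4, the predominant species is SO₄²⁻.

SO₄²⁻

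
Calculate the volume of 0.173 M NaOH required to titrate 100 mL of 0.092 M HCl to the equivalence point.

At equivalence: moles acid = moles base. moles HCl = 0.092 × 100/1000 = 0.0092 mol. V_base = moles / 0.173 × 1000 = 53.2 mL.

V_{base} = 53.2 mL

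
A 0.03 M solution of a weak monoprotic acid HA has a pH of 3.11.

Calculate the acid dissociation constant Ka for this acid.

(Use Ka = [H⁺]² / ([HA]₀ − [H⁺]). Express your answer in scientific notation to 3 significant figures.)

[H⁺] = 10^(−pH) = 10^(−3.11) = 7.762e-04 M. For HA ⇌ H⁺ + A⁻, Ka = [H⁺][A⁻]/[HA] = [H⁺]² / ([HA]₀ − [H⁺]) = (7.762e-04)² / (0.03 − 7.762e-04) = 2.06e-05.

K_a = 2.06e-05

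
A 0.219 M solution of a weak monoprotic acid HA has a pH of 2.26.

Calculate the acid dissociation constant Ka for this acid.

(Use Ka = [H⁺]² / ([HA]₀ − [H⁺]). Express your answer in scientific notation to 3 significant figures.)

[H⁺] = 10^(−pH) = 10^(−2.26) = 5.495e-03 M. For HA ⇌ H⁺ + A⁻, Ka = [H⁺][A⁻]/[HA] = [H⁺]² / ([HA]₀ − [H⁺]) = (5.495e-03)² / (0.219 − 5.495e-03) = 1.41e-04.

K_a = 1.41e-04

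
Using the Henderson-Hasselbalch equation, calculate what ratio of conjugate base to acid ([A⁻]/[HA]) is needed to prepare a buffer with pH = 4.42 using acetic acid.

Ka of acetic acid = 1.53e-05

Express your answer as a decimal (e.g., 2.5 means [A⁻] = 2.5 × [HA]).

pKa = -log(1.53e-05) = 4.8153. pH = pKa + log([A⁻]/[HA]), so log([A⁻]/[HA]) = pH − pKa = 4.42 − 4.8153 = -0.3953. [A⁻]/[HA] = 10^(-0.3953) = 0.402

[A⁻]/[HA] = 0.402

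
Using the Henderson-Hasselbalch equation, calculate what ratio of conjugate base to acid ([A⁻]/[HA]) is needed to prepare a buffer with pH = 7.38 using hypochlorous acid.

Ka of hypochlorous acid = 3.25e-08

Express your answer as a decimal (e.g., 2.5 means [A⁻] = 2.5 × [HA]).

pKa = -log(3.25e-08) = 7.4881. pH = pKa + log([A⁻]/[HA]), so log([A⁻]/[HA]) = pH − pKa = 7.38 − 7.4881 = -0.1081. [A⁻]/[HA] = 10^(-0.1081) = 0.780

[A⁻]/[HA] = 0.780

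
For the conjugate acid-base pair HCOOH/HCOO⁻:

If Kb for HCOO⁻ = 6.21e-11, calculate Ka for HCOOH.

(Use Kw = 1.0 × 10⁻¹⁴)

For a conjugate pair Ka × Kb = Kw, so Ka = Kw/Kb = 1.0 × 10⁻¹⁴ / 6.21e-11 = 1.61e-04.

K_a = 1.61e-04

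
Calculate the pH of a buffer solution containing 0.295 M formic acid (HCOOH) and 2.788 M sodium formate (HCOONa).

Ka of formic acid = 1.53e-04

pKa = -log(1.53e-04) = 3.82. pH = pKa + log([A⁻]/[HA]) = 3.82 + log(2.788/0.295)

pH = 4.79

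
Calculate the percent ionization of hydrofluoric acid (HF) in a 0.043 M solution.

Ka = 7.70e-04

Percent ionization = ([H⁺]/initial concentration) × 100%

Using Ka equilibrium: x² + Ka×x - Ka×C = 0. Solving: [H⁺] = 5.3820e-03. Percent = (5.3820e-03/0.043) × 100

Percent ionization = 12.5%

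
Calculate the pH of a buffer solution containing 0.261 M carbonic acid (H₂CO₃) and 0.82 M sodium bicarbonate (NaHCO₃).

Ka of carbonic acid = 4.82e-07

pKa = -log(4.82e-07) = 6.32. pH = pKa + log([A⁻]/[HA]) = 6.32 + log(0.82/0.261)

pH = 6.81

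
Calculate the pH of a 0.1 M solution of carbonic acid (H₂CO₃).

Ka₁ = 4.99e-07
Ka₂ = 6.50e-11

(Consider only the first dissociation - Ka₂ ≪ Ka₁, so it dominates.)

First dissociation dominates. From Ka₁ = [H⁺][HA⁻]/[H₂A], x² + Ka₁·x − Ka₁·C = 0 with C = 0.1 M and Ka₁ = 4.99e-07. Solving: [H⁺] = (−Ka₁ + √(Ka₁² + 4·Ka₁·C)) / 2 = 2.2313e-04 M. pH = -log(2.2313e-04) = 3.65.

pH = 3.65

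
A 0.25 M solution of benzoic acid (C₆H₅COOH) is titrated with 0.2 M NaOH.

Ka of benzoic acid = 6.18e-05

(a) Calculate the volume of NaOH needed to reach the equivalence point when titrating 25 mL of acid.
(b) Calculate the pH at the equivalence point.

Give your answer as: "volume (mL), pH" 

moles acid = 0.25 × 25/1000 = 0.00625 mol; V_base = moles/0.2 × 1000 = 31.2 mL. At equivalence only the conjugate base is present: [A⁻] = 0.00625/0.056 = 1.1111e-01 M. Kb = Kw/Ka = 1.62e-10; [OH⁻] = √(Kb × [A⁻]) = 4.2402e-06; pOH = 5.37; pH = 14 - pOH = 8.63.

V = 31.2 mL, pH = 8.63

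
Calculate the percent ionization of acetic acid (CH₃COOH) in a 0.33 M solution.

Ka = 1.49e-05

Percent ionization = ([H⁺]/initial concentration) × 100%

Using Ka equilibrium: x² + Ka×x - Ka×C = 0. Solving: [H⁺] = 2.2100e-03. Percent = (2.2100e-03/0.33) × 100

Percent ionization = 0.67%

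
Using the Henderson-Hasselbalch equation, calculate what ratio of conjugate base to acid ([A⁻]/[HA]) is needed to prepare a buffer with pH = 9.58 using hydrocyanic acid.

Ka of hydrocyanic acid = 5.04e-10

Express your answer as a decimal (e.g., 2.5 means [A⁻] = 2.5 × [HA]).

pKa = -log(5.04e-10) = 9.2976. pH = pKa + log([A⁻]/[HA]), so log([A⁻]/[HA]) = pH − pKa = 9.58 − 9.2976 = 0.2824. [A⁻]/[HA] = 10^(0.2824) = 1.92

[A⁻]/[HA] = 1.92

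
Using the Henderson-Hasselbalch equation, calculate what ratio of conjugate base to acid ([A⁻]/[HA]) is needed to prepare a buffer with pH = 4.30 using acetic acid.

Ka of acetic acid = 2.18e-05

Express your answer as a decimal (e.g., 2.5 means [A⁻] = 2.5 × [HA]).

pKa = -log(2.18e-05) = 4.6615. pH = pKa + log([A⁻]/[HA]), so log([A⁻]/[HA]) = pH − pKa = 4.30 − 4.6615 = -0.3615. [A⁻]/[HA] = 10^(-0.3615) = 0.435

[A⁻]/[HA] = 0.435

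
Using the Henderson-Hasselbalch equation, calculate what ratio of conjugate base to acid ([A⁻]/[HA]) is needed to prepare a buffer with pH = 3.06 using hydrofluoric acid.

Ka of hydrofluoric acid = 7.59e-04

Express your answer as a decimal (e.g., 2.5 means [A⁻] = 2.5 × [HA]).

pKa = -log(7.59e-04) = 3.1198. pH = pKa + log([A⁻]/[HA]), so log([A⁻]/[HA]) = pH − pKa = 3.06 − 3.1198 = -0.0598. [A⁻]/[HA] = 10^(-0.0598) = 0.871

[A⁻]/[HA] = 0.871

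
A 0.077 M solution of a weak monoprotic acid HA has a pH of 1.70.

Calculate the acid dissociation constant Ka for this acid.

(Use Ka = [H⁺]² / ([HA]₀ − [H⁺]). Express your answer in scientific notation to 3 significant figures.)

[H⁺] = 10^(−pH) = 10^(−1.70) = 1.995e-02 M. For HA ⇌ H⁺ + A⁻, Ka = [H⁺][A⁻]/[HA] = [H⁺]² / ([HA]₀ − [H⁺]) = (1.995e-02)² / (0.077 − 1.995e-02) = 6.98e-03.

K_a = 6.98e-03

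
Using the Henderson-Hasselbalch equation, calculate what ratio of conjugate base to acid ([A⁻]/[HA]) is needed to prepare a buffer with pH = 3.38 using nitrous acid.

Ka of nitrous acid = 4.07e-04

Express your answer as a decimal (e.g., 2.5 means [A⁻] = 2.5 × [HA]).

pKa = -log(4.07e-04) = 3.3904. pH = pKa + log([A⁻]/[HA]), so log([A⁻]/[HA]) = pH − pKa = 3.38 − 3.3904 = -0.0104. [A⁻]/[HA] = 10^(-0.0104) = 0.976

[A⁻]/[HA] = 0.976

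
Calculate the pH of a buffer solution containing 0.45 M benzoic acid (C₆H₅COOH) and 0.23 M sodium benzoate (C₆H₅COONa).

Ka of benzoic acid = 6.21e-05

pKa = -log(6.21e-05) = 4.21. pH = pKa + log([A⁻]/[HA]) = 4.21 + log(0.23/0.45)

pH = 3.92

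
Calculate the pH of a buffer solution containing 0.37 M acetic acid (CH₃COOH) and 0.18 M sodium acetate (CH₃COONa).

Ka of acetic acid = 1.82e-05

pKa = -log(1.82e-05) = 4.74. pH = pKa + log([A⁻]/[HA]) = 4.74 + log(0.18/0.37)

pH = 4.43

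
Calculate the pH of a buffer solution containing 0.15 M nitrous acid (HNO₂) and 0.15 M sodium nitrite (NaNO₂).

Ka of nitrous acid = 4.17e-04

pKa = -log(4.17e-04) = 3.38. pH = pKa + log([A⁻]/[HA]) = 3.38 + log(0.15/0.15)

pH = 3.38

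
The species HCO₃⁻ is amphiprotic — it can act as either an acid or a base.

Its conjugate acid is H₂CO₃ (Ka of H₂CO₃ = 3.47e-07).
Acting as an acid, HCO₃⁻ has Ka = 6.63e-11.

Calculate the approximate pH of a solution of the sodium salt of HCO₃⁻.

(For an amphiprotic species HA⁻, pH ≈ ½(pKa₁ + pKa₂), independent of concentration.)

pKa₁ = -log(3.47e-07) = 6.46; pKa₂ = -log(6.63e-11) = 10.18. For an amphiprotic species, pH ≈ ½(pKa₁ + pKa₂) = ½(6.46 + 10.18) = 8.32.

pH = 8.32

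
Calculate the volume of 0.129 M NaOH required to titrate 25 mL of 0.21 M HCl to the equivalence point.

At equivalence: moles acid = moles base. moles HCl = 0.21 × 25/1000 = 0.00525 mol. V_base = moles / 0.129 × 1000 = 40.7 mL.

V_{base} = 40.7 mL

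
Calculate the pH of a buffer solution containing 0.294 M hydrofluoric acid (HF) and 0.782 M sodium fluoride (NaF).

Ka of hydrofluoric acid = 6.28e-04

pKa = -log(6.28e-04) = 3.20. pH = pKa + log([A⁻]/[HA]) = 3.20 + log(0.782/0.294)

pH = 3.63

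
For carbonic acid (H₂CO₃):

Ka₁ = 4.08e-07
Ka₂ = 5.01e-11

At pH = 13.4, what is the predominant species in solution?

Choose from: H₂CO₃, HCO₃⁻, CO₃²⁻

pKa₁ = 6.39, pKa₂ = 10.30. For a polyprotic acid the predominant species crosses at each pKa: below pKa_n the protonated form dominates, above it the deprotonated form does. At pH = 13.4, the predominant species is CO₃²⁻.

CO₃²⁻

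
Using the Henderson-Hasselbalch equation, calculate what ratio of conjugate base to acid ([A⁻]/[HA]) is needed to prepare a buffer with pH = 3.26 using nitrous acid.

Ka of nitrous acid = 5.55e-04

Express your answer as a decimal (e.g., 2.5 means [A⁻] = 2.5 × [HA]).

pKa = -log(5.55e-04) = 3.2557. pH = pKa + log([A⁻]/[HA]), so log([A⁻]/[HA]) = pH − pKa = 3.26 − 3.2557 = 0.0043. [A⁻]/[HA] = 10^(0.0043) = 1.01

[A⁻]/[HA] = 1.01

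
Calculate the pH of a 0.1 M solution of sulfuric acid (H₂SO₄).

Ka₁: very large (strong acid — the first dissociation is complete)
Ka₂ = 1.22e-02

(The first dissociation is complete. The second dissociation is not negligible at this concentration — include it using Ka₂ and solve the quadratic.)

First dissociation is complete: [H⁺]₀ = [HSO₄⁻]₀ = C = 0.1 M. Second dissociation HSO₄⁻ ⇌ H⁺ + SO₄²⁻: let x = [SO₄²⁻]. Ka₂ = (C + x)·x / (C − x) = 1.22e-02 → x² + (C + Ka₂)·x − Ka₂·C = 0 → x² + 0.11220·x − 1.220e-03 = 0. x = (−0.11220 + √(0.11220² + 4 × 1.220e-03)) / 2 = 9.9849e-03 M. [H⁺] = C + x = 0.1 + 9.9849e-03 = 1.0998e-01 M. pH = -log(1.0998e-01) = 0.96.

pH = 0.96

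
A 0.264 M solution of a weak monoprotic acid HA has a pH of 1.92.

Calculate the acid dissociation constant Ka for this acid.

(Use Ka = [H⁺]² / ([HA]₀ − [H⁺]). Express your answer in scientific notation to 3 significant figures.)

[H⁺] = 10^(−pH) = 10^(−1.92) = 1.202e-02 M. For HA ⇌ H⁺ + A⁻, Ka = [H⁺][A⁻]/[HA] = [H⁺]² / ([HA]₀ − [H⁺]) = (1.202e-02)² / (0.264 − 1.202e-02) = 5.74e-04.

K_a = 5.74e-04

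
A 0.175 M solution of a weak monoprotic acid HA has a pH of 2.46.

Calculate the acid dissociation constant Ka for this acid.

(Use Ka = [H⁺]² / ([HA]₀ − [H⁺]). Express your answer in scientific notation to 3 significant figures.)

[H⁺] = 10^(−pH) = 10^(−2.46) = 3.467e-03 M. For HA ⇌ H⁺ + A⁻, Ka = [H⁺][A⁻]/[HA] = [H⁺]² / ([HA]₀ − [H⁺]) = (3.467e-03)² / (0.175 − 3.467e-03) = 7.01e-05.

K_a = 7.01e-05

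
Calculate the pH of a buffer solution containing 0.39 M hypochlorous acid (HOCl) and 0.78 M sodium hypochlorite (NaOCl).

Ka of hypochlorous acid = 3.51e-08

pKa = -log(3.51e-08) = 7.45. pH = pKa + log([A⁻]/[HA]) = 7.45 + log(0.78/0.39)

pH = 7.76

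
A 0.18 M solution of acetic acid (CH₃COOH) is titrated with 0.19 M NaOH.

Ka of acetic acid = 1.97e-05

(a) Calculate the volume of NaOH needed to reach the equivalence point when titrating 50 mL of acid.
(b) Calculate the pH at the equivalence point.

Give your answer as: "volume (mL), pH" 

moles acid = 0.18 × 50/1000 = 0.009 mol; V_base = moles/0.19 × 1000 = 47.4 mL. At equivalence only the conjugate base is present: [A⁻] = 0.009/0.097 = 9.2432e-02 M. Kb = Kw/Ka = 5.08e-10; [OH⁻] = √(Kb × [A⁻]) = 6.8498e-06; pOH = 5.16; pH = 14 - pOH = 8.84.

V = 47.4 mL, pH = 8.84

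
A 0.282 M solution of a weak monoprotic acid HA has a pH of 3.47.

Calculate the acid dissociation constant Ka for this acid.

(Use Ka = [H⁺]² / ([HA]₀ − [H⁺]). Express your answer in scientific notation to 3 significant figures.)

[H⁺] = 10^(−pH) = 10^(−3.47) = 3.388e-04 M. For HA ⇌ H⁺ + A⁻, Ka = [H⁺][A⁻]/[HA] = [H⁺]² / ([HA]₀ − [H⁺]) = (3.388e-04)² / (0.282 − 3.388e-04) = 4.08e-07.

K_a = 4.08e-07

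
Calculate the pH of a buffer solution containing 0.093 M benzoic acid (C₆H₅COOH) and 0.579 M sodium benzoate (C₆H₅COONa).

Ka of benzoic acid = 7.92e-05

pKa = -log(7.92e-05) = 4.10. pH = pKa + log([A⁻]/[HA]) = 4.10 + log(0.579/0.093)

pH = 4.90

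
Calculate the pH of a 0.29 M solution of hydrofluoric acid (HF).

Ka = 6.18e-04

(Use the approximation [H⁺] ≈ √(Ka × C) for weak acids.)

[H⁺] = √(Ka × C) = √(6.18e-04 × 0.29) = 1.3387e-02. pH = -log(1.3387e-02)

pH = 1.87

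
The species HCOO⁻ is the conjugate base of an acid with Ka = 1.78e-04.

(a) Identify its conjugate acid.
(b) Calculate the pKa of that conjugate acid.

(a) The conjugate acid is formed by adding one H⁺ to HCOO⁻, giving HCOOH. (b) pKa = -log(Ka) = -log(1.78e-04) = 3.75.

Conjugate acid: HCOOH; pK_a = 3.75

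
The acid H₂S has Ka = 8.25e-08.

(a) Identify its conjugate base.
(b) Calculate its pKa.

(a) The conjugate base is formed by removing one H⁺ from H₂S, giving HS⁻. (b) pKa = -log(Ka) = -log(8.25e-08) = 7.08.

Conjugate base: HS⁻; pK_a = 7.08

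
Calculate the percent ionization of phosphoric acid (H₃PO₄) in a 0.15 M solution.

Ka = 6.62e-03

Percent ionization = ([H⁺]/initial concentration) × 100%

Using Ka equilibrium: x² + Ka×x - Ka×C = 0. Solving: [H⁺] = 2.8375e-02. Percent = (2.8375e-02/0.15) × 100

Percent ionization = 18.9%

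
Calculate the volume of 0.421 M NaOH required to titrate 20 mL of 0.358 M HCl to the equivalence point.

At equivalence: moles acid = moles base. moles HCl = 0.358 × 20/1000 = 0.00716 mol. V_base = moles / 0.421 × 1000 = 17.0 mL.

V_{base} = 17.0 mL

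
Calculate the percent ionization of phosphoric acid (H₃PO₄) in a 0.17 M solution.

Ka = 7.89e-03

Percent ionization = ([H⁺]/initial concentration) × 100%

Using Ka equilibrium: x² + Ka×x - Ka×C = 0. Solving: [H⁺] = 3.2891e-02. Percent = (3.2891e-02/0.17) × 100

Percent ionization = 19.3%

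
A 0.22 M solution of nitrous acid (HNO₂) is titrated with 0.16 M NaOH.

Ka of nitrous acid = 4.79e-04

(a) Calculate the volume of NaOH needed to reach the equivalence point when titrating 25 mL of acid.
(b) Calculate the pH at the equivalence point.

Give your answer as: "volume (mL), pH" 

moles acid = 0.22 × 25/1000 = 0.0055 mol; V_base = moles/0.16 × 1000 = 34.4 mL. At equivalence only the conjugate base is present: [A⁻] = 0.0055/0.059 = 9.2632e-02 M. Kb = Kw/Ka = 2.09e-11; [OH⁻] = √(Kb × [A⁻]) = 1.3906e-06; pOH = 5.86; pH = 14 - pOH = 8.14.

V = 34.4 mL, pH = 8.14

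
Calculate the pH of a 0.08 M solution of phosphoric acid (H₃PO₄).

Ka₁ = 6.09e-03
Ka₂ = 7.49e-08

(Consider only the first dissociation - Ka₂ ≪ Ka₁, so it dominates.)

First dissociation dominates. From Ka₁ = [H⁺][HA⁻]/[H₂A], x² + Ka₁·x − Ka₁·C = 0 with C = 0.08 M and Ka₁ = 6.09e-03. Solving: [H⁺] = (−Ka₁ + √(Ka₁² + 4·Ka₁·C)) / 2 = 1.9237e-02 M. pH = -log(1.9237e-02) = 1.72.

pH = 1.72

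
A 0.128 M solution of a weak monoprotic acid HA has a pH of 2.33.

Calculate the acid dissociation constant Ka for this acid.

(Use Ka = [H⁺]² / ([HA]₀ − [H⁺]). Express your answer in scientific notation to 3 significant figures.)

[H⁺] = 10^(−pH) = 10^(−2.33) = 4.677e-03 M. For HA ⇌ H⁺ + A⁻, Ka = [H⁺][A⁻]/[HA] = [H⁺]² / ([HA]₀ − [H⁺]) = (4.677e-03)² / (0.128 − 4.677e-03) = 1.77e-04.

K_a = 1.77e-04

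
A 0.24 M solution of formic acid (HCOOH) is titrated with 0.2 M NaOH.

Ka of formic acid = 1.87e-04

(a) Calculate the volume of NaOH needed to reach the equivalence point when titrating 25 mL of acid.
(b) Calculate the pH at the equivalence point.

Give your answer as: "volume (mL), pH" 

moles acid = 0.24 × 25/1000 = 0.006 mol; V_base = moles/0.2 × 1000 = 30.0 mL. At equivalence only the conjugate base is present: [A⁻] = 0.006/0.055 = 1.0909e-01 M. Kb = Kw/Ka = 5.35e-11; [OH⁻] = √(Kb × [A⁻]) = 2.4153e-06; pOH = 5.62; pH = 14 - pOH = 8.38.

V = 30.0 mL, pH = 8.38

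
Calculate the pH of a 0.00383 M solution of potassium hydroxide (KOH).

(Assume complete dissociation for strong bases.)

[OH⁻] = 0.00383 M for strong base. pOH = -log[OH⁻] = 2.42, pH = 14 - pOH

pH = 11.58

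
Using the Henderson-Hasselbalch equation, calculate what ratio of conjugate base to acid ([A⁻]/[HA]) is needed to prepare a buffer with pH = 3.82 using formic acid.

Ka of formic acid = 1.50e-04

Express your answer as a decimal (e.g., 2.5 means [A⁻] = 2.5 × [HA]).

pKa = -log(1.50e-04) = 3.8239. pH = pKa + log([A⁻]/[HA]), so log([A⁻]/[HA]) = pH − pKa = 3.82 − 3.8239 = -0.0039. [A⁻]/[HA] = 10^(-0.0039) = 0.991

[A⁻]/[HA] = 0.991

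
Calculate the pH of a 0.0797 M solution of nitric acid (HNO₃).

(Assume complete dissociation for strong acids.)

[H⁺] = 0.0797 M for strong acid. pH = -log[H⁺] = -log(0.0797)

pH = 1.10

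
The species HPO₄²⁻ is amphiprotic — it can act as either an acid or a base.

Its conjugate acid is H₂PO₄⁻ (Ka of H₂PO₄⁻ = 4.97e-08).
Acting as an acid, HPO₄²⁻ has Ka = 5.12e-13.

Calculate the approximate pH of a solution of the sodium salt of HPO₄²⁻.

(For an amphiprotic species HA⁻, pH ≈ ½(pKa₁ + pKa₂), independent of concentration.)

pKa₁ = -log(4.97e-08) = 7.30; pKa₂ = -log(5.12e-13) = 12.29. For an amphiprotic species, pH ≈ ½(pKa₁ + pKa₂) = ½(7.30 + 12.29) = 9.80.

pH = 9.80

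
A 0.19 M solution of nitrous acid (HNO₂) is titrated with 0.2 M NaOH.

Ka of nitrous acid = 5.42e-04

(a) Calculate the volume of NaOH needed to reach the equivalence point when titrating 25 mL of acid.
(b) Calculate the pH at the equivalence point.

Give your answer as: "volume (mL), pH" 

moles acid = 0.19 × 25/1000 = 0.00475 mol; V_base = moles/0.2 × 1000 = 23.7 mL. At equivalence only the conjugate base is present: [A⁻] = 0.00475/0.049 = 9.7436e-02 M. Kb = Kw/Ka = 1.85e-11; [OH⁻] = √(Kb × [A⁻]) = 1.3408e-06; pOH = 5.87; pH = 14 - pOH = 8.13.

V = 23.7 mL, pH = 8.13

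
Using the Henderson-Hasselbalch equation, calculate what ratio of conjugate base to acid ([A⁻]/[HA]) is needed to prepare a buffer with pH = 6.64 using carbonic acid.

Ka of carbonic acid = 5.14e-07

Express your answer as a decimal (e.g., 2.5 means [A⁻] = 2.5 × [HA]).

pKa = -log(5.14e-07) = 6.2890. pH = pKa + log([A⁻]/[HA]), so log([A⁻]/[HA]) = pH − pKa = 6.64 − 6.2890 = 0.3510. [A⁻]/[HA] = 10^(0.3510) = 2.24

[A⁻]/[HA] = 2.24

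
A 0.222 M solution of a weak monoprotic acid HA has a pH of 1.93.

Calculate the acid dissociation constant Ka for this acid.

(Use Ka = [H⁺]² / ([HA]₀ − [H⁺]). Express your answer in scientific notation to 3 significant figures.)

[H⁺] = 10^(−pH) = 10^(−1.93) = 1.175e-02 M. For HA ⇌ H⁺ + A⁻, Ka = [H⁺][A⁻]/[HA] = [H⁺]² / ([HA]₀ − [H⁺]) = (1.175e-02)² / (0.222 − 1.175e-02) = 6.57e-04.

K_a = 6.57e-04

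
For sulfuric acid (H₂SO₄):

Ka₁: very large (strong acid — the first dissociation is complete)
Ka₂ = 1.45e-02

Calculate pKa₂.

pKa₂ = -log(Ka₂) = -log(1.45e-02) = 1.84.

pK_{a2} = 1.84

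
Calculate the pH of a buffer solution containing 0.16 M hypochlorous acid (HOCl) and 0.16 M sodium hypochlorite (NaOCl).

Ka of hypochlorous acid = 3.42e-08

pKa = -log(3.42e-08) = 7.47. pH = pKa + log([A⁻]/[HA]) = 7.47 + log(0.16/0.16)

pH = 7.47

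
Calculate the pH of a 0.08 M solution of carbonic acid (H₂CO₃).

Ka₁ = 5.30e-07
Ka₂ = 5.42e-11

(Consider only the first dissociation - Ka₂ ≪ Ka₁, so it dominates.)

First dissociation dominates. From Ka₁ = [H⁺][HA⁻]/[H₂A], x² + Ka₁·x − Ka₁·C = 0 with C = 0.08 M and Ka₁ = 5.30e-07. Solving: [H⁺] = (−Ka₁ + √(Ka₁² + 4·Ka₁·C)) / 2 = 2.0565e-04 M. pH = -log(2.0565e-04) = 3.69.

pH = 3.69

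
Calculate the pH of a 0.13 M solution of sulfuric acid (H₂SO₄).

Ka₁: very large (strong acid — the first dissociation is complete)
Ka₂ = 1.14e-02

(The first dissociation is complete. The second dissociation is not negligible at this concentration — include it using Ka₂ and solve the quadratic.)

First dissociation is complete: [H⁺]₀ = [HSO₄⁻]₀ = C = 0.13 M. Second dissociation HSO₄⁻ ⇌ H⁺ + SO₄²⁻: let x = [SO₄²⁻]. Ka₂ = (C + x)·x / (C − x) = 1.14e-02 → x² + (C + Ka₂)·x − Ka₂·C = 0 → x² + 0.14140·x − 1.482e-03 = 0. x = (−0.14140 + √(0.14140² + 4 × 1.482e-03)) / 2 = 9.8015e-03 M. [H⁺] = C + x = 0.13 + 9.8015e-03 = 1.3980e-01 M. pH = -log(1.3980e-01) = 0.85.

pH = 0.85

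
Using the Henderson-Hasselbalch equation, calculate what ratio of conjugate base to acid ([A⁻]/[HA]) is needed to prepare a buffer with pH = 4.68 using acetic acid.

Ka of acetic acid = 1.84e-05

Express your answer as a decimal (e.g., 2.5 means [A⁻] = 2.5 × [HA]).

pKa = -log(1.84e-05) = 4.7352. pH = pKa + log([A⁻]/[HA]), so log([A⁻]/[HA]) = pH − pKa = 4.68 − 4.7352 = -0.0552. [A⁻]/[HA] = 10^(-0.0552) = 0.881

[A⁻]/[HA] = 0.881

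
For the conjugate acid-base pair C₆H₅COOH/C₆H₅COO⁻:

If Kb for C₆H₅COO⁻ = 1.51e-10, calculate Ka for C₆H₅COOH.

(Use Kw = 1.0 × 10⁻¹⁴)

For a conjugate pair Ka × Kb = Kw, so Ka = Kw/Kb = 1.0 × 10⁻¹⁴ / 1.51e-10 = 6.62e-05.

K_a = 6.62e-05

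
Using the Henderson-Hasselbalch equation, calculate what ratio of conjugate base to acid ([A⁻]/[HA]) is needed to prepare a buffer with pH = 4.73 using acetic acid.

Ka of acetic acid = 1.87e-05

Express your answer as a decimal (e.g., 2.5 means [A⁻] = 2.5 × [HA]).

pKa = -log(1.87e-05) = 4.7282. pH = pKa + log([A⁻]/[HA]), so log([A⁻]/[HA]) = pH − pKa = 4.73 − 4.7282 = 0.0018. [A⁻]/[HA] = 10^(0.0018) = 1.00

[A⁻]/[HA] = 1.00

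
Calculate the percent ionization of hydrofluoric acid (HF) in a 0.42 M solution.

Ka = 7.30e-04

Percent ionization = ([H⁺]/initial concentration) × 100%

Using Ka equilibrium: x² + Ka×x - Ka×C = 0. Solving: [H⁺] = 1.7149e-02. Percent = (1.7149e-02/0.42) × 100

Percent ionization = 4.08%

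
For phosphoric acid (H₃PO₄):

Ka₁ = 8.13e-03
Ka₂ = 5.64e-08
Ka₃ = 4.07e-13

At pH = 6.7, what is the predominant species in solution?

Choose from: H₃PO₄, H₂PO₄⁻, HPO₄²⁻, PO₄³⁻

pKa₁ = 2.09, pKa₂ = 7.25, pKa₃ = 12.39. For a polyprotic acid the predominant species crosses at each pKa: below pKa_n the protonated form dominates, above it the deprotonated form does. At pH = 6.7, the predominant species is H₂PO₄⁻.

H₂PO₄⁻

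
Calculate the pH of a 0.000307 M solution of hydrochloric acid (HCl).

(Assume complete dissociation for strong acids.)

[H⁺] = 0.000307 M for strong acid. pH = -log[H⁺] = -log(0.000307)

pH = 3.51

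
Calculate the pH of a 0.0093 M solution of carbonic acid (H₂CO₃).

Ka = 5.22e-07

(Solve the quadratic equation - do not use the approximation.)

x² + Ka×x - Ka×C = 0. Using quadratic formula: [H⁺] = 6.9414e-05

pH = 4.16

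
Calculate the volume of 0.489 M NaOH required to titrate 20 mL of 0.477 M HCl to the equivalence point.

At equivalence: moles acid = moles base. moles HCl = 0.477 × 20/1000 = 0.00954 mol. V_base = moles / 0.489 × 1000 = 19.5 mL.

V_{base} = 19.5 mL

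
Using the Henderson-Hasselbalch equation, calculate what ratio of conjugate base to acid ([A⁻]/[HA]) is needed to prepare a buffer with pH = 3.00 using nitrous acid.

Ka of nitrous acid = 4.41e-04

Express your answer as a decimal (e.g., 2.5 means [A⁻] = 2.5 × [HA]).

pKa = -log(4.41e-04) = 3.3556. pH = pKa + log([A⁻]/[HA]), so log([A⁻]/[HA]) = pH − pKa = 3.00 − 3.3556 = -0.3556. [A⁻]/[HA] = 10^(-0.3556) = 0.441

[A⁻]/[HA] = 0.441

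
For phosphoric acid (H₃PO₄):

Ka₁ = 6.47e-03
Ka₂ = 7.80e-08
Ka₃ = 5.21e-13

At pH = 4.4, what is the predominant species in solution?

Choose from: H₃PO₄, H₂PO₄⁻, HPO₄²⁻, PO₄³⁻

pKa₁ = 2.19, pKa₂ = 7.11, pKa₃ = 12.28. For a polyprotic acid the predominant species crosses at each pKa: below pKa_n the protonated form dominates, above it the deprotonated form does. At pH = 4.4, the predominant species is H₂PO₄⁻.

H₂PO₄⁻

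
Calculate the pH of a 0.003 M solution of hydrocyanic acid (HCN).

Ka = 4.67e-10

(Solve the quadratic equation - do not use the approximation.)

x² + Ka×x - Ka×C = 0. Using quadratic formula: [H⁺] = 1.1834e-06

pH = 5.93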